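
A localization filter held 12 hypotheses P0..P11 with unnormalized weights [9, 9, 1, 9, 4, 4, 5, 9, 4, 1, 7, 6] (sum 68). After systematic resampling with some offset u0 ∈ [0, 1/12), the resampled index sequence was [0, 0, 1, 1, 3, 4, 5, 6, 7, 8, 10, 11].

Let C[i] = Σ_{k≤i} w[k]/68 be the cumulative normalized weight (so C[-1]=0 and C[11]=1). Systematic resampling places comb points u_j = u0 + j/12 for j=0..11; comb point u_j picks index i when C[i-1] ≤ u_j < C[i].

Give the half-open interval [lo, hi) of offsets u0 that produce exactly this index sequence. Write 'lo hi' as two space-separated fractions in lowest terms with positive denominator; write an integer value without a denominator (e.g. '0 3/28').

C = [9/68, 9/34, 19/68, 7/17, 8/17, 9/17, 41/68, 25/34, 27/34, 55/68, 31/34, 1]
j=0 picked index 0: u0 ∈ [0, 9/68)
j=1 picked index 0: u0 ∈ [-1/12, 5/102)
j=2 picked index 1: u0 ∈ [-7/204, 5/51)
j=3 picked index 1: u0 ∈ [-2/17, 1/68)
j=4 picked index 3: u0 ∈ [-11/204, 4/51)
j=5 picked index 4: u0 ∈ [-1/204, 11/204)
j=6 picked index 5: u0 ∈ [-1/34, 1/34)
j=7 picked index 6: u0 ∈ [-11/204, 1/51)
j=8 picked index 7: u0 ∈ [-13/204, 7/102)
j=9 picked index 8: u0 ∈ [-1/68, 3/68)
j=10 picked index 10: u0 ∈ [-5/204, 4/51)
j=11 picked index 11: u0 ∈ [-1/204, 1/12)
intersection: [0, 1/68)

0 1/68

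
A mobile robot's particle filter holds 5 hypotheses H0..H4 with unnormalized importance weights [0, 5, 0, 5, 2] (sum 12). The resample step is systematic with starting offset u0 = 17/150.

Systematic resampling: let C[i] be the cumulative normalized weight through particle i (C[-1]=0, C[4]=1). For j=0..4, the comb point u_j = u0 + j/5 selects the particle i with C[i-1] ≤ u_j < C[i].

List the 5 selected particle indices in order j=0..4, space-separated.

C = [0, 5/12, 5/12, 5/6, 1]
j=0: u_0=17/150 ∈ [0, 5/12) → index 1
j=1: u_1=47/150 ∈ [0, 5/12) → index 1
j=2: u_2=77/150 ∈ [5/12, 5/6) → index 3
j=3: u_3=107/150 ∈ [5/12, 5/6) → index 3
j=4: u_4=137/150 ∈ [5/6, 1) → index 4

1 1 3 3 4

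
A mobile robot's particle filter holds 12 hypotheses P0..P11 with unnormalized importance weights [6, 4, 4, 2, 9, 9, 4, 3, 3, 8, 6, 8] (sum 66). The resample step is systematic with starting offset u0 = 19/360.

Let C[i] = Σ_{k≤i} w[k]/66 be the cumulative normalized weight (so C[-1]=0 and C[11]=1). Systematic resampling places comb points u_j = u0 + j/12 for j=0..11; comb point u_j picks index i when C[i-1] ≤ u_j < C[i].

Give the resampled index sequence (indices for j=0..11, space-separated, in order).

0 1 3 4 5 5 6 8 9 10 11 11

C = [1/11, 5/33, 7/33, 8/33, 25/66, 17/33, 19/33, 41/66, 2/3, 26/33, 29/33, 1]
j=0: u_0=19/360 ∈ [0, 1/11) → index 0
j=1: u_1=49/360 ∈ [1/11, 5/33) → index 1
j=2: u_2=79/360 ∈ [7/33, 8/33) → index 3
j=3: u_3=109/360 ∈ [8/33, 25/66) → index 4
j=4: u_4=139/360 ∈ [25/66, 17/33) → index 5
j=5: u_5=169/360 ∈ [25/66, 17/33) → index 5
j=6: u_6=199/360 ∈ [17/33, 19/33) → index 6
j=7: u_7=229/360 ∈ [41/66, 2/3) → index 8
j=8: u_8=259/360 ∈ [2/3, 26/33) → index 9
j=9: u_9=289/360 ∈ [26/33, 29/33) → index 10
j=10: u_10=319/360 ∈ [29/33, 1) → index 11
j=11: u_11=349/360 ∈ [29/33, 1) → index 11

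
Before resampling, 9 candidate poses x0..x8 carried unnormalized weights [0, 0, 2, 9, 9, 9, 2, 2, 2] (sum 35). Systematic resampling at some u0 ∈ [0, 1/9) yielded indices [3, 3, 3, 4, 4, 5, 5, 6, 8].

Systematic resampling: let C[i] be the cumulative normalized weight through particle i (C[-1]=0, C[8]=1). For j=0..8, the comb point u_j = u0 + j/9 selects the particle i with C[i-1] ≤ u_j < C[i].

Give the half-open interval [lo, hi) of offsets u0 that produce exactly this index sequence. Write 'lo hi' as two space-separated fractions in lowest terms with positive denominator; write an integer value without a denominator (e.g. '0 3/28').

C = [0, 0, 2/35, 11/35, 4/7, 29/35, 31/35, 33/35, 1]
j=0 picked index 3: u0 ∈ [2/35, 11/35)
j=1 picked index 3: u0 ∈ [-17/315, 64/315)
j=2 picked index 3: u0 ∈ [-52/315, 29/315)
j=3 picked index 4: u0 ∈ [-2/105, 5/21)
j=4 picked index 4: u0 ∈ [-41/315, 8/63)
j=5 picked index 5: u0 ∈ [1/63, 86/315)
j=6 picked index 5: u0 ∈ [-2/21, 17/105)
j=7 picked index 6: u0 ∈ [16/315, 34/315)
j=8 picked index 8: u0 ∈ [17/315, 1/9)
intersection: [2/35, 29/315)

2/35 29/315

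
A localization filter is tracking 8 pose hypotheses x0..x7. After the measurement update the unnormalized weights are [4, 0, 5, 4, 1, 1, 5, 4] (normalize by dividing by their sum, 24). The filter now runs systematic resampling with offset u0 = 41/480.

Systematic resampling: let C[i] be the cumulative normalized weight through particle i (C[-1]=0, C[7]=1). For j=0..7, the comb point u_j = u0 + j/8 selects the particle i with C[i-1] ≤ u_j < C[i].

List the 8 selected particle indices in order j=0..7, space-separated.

C = [1/6, 1/6, 3/8, 13/24, 7/12, 5/8, 5/6, 1]
j=0: u_0=41/480 ∈ [0, 1/6) → index 0
j=1: u_1=101/480 ∈ [1/6, 3/8) → index 2
j=2: u_2=161/480 ∈ [1/6, 3/8) → index 2
j=3: u_3=221/480 ∈ [3/8, 13/24) → index 3
j=4: u_4=281/480 ∈ [7/12, 5/8) → index 5
j=5: u_5=341/480 ∈ [5/8, 5/6) → index 6
j=6: u_6=401/480 ∈ [5/6, 1) → index 7
j=7: u_7=461/480 ∈ [5/6, 1) → index 7

0 2 2 3 5 6 7 7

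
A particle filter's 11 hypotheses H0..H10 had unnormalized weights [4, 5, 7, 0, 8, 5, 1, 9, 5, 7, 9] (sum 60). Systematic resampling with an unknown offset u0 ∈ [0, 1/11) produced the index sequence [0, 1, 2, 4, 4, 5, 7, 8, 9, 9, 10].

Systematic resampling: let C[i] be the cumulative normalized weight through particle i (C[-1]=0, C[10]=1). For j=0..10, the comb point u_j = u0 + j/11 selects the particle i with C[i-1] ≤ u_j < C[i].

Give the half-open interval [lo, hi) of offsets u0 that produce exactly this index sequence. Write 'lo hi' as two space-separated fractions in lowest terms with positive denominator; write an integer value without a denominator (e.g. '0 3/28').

3/220 19/660

C = [1/15, 3/20, 4/15, 4/15, 2/5, 29/60, 1/2, 13/20, 11/15, 17/20, 1]
j=0 picked index 0: u0 ∈ [0, 1/15)
j=1 picked index 1: u0 ∈ [-4/165, 13/220)
j=2 picked index 2: u0 ∈ [-7/220, 14/165)
j=3 picked index 4: u0 ∈ [-1/165, 7/55)
j=4 picked index 4: u0 ∈ [-16/165, 2/55)
j=5 picked index 5: u0 ∈ [-3/55, 19/660)
j=6 picked index 7: u0 ∈ [-1/22, 23/220)
j=7 picked index 8: u0 ∈ [3/220, 16/165)
j=8 picked index 9: u0 ∈ [1/165, 27/220)
j=9 picked index 9: u0 ∈ [-14/165, 7/220)
j=10 picked index 10: u0 ∈ [-13/220, 1/11)
intersection: [3/220, 19/660)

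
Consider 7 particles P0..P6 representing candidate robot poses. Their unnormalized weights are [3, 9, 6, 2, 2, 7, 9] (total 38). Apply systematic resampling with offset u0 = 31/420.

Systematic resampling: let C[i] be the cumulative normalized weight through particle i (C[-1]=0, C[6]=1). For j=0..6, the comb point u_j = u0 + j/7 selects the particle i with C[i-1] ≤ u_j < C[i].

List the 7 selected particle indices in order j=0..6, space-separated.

0 1 2 3 5 6 6

C = [3/38, 6/19, 9/19, 10/19, 11/19, 29/38, 1]
j=0: u_0=31/420 ∈ [0, 3/38) → index 0
j=1: u_1=13/60 ∈ [3/38, 6/19) → index 1
j=2: u_2=151/420 ∈ [6/19, 9/19) → index 2
j=3: u_3=211/420 ∈ [9/19, 10/19) → index 3
j=4: u_4=271/420 ∈ [11/19, 29/38) → index 5
j=5: u_5=331/420 ∈ [29/38, 1) → index 6
j=6: u_6=391/420 ∈ [29/38, 1) → index 6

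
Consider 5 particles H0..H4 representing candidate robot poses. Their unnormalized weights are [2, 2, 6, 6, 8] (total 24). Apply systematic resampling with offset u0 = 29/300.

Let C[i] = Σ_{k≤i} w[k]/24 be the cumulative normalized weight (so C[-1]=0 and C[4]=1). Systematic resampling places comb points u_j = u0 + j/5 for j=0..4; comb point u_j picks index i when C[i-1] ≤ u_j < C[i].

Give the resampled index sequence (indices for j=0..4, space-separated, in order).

C = [1/12, 1/6, 5/12, 2/3, 1]
j=0: u_0=29/300 ∈ [1/12, 1/6) → index 1
j=1: u_1=89/300 ∈ [1/6, 5/12) → index 2
j=2: u_2=149/300 ∈ [5/12, 2/3) → index 3
j=3: u_3=209/300 ∈ [2/3, 1) → index 4
j=4: u_4=269/300 ∈ [2/3, 1) → index 4

1 2 3 4 4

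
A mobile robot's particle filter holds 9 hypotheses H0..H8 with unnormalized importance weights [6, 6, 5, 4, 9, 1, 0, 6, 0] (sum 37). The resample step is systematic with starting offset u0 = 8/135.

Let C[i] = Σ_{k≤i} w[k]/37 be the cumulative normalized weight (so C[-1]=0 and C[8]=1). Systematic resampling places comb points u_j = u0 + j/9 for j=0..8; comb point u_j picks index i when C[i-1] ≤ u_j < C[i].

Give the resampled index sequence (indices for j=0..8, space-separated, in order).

C = [6/37, 12/37, 17/37, 21/37, 30/37, 31/37, 31/37, 1, 1]
j=0: u_0=8/135 ∈ [0, 6/37) → index 0
j=1: u_1=23/135 ∈ [6/37, 12/37) → index 1
j=2: u_2=38/135 ∈ [6/37, 12/37) → index 1
j=3: u_3=53/135 ∈ [12/37, 17/37) → index 2
j=4: u_4=68/135 ∈ [17/37, 21/37) → index 3
j=5: u_5=83/135 ∈ [21/37, 30/37) → index 4
j=6: u_6=98/135 ∈ [21/37, 30/37) → index 4
j=7: u_7=113/135 ∈ [30/37, 31/37) → index 5
j=8: u_8=128/135 ∈ [31/37, 1) → index 7

0 1 1 2 3 4 4 5 7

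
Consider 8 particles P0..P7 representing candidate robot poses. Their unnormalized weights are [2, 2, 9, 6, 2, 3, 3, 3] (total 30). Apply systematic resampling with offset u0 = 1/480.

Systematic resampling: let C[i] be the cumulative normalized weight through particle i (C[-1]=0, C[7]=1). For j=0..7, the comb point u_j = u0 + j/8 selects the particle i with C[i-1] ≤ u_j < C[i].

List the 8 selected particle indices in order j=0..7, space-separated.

C = [1/15, 2/15, 13/30, 19/30, 7/10, 4/5, 9/10, 1]
j=0: u_0=1/480 ∈ [0, 1/15) → index 0
j=1: u_1=61/480 ∈ [1/15, 2/15) → index 1
j=2: u_2=121/480 ∈ [2/15, 13/30) → index 2
j=3: u_3=181/480 ∈ [2/15, 13/30) → index 2
j=4: u_4=241/480 ∈ [13/30, 19/30) → index 3
j=5: u_5=301/480 ∈ [13/30, 19/30) → index 3
j=6: u_6=361/480 ∈ [7/10, 4/5) → index 5
j=7: u_7=421/480 ∈ [4/5, 9/10) → index 6

0 1 2 2 3 3 5 6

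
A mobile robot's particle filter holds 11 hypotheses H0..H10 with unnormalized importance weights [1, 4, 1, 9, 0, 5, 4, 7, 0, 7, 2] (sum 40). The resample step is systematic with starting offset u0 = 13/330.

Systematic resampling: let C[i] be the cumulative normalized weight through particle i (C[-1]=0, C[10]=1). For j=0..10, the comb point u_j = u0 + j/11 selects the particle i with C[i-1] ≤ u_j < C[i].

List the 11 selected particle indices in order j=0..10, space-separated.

1 2 3 3 5 5 6 7 7 9 9

C = [1/40, 1/8, 3/20, 3/8, 3/8, 1/2, 3/5, 31/40, 31/40, 19/20, 1]
j=0: u_0=13/330 ∈ [1/40, 1/8) → index 1
j=1: u_1=43/330 ∈ [1/8, 3/20) → index 2
j=2: u_2=73/330 ∈ [3/20, 3/8) → index 3
j=3: u_3=103/330 ∈ [3/20, 3/8) → index 3
j=4: u_4=133/330 ∈ [3/8, 1/2) → index 5
j=5: u_5=163/330 ∈ [3/8, 1/2) → index 5
j=6: u_6=193/330 ∈ [1/2, 3/5) → index 6
j=7: u_7=223/330 ∈ [3/5, 31/40) → index 7
j=8: u_8=23/30 ∈ [3/5, 31/40) → index 7
j=9: u_9=283/330 ∈ [31/40, 19/20) → index 9
j=10: u_10=313/330 ∈ [31/40, 19/20) → index 9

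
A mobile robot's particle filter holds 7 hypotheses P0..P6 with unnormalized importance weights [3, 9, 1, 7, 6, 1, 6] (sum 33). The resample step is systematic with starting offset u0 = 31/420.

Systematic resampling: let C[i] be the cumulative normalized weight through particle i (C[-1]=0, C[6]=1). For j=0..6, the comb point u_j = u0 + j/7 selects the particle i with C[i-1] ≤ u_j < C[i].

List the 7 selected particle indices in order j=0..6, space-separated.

C = [1/11, 4/11, 13/33, 20/33, 26/33, 9/11, 1]
j=0: u_0=31/420 ∈ [0, 1/11) → index 0
j=1: u_1=13/60 ∈ [1/11, 4/11) → index 1
j=2: u_2=151/420 ∈ [1/11, 4/11) → index 1
j=3: u_3=211/420 ∈ [13/33, 20/33) → index 3
j=4: u_4=271/420 ∈ [20/33, 26/33) → index 4
j=5: u_5=331/420 ∈ [26/33, 9/11) → index 5
j=6: u_6=391/420 ∈ [9/11, 1) → index 6

0 1 1 3 4 5 6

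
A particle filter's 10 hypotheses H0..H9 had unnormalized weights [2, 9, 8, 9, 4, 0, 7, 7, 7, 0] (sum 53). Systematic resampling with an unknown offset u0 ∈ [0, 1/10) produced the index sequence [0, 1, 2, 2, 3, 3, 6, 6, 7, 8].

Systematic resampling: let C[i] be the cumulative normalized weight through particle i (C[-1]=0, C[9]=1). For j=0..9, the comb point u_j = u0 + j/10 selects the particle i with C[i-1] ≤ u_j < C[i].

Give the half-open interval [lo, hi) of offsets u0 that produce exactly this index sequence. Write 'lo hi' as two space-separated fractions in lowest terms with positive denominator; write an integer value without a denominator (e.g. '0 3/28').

2/265 3/106

C = [2/53, 11/53, 19/53, 28/53, 32/53, 32/53, 39/53, 46/53, 1, 1]
j=0 picked index 0: u0 ∈ [0, 2/53)
j=1 picked index 1: u0 ∈ [-33/530, 57/530)
j=2 picked index 2: u0 ∈ [2/265, 42/265)
j=3 picked index 2: u0 ∈ [-49/530, 31/530)
j=4 picked index 3: u0 ∈ [-11/265, 34/265)
j=5 picked index 3: u0 ∈ [-15/106, 3/106)
j=6 picked index 6: u0 ∈ [1/265, 36/265)
j=7 picked index 6: u0 ∈ [-51/530, 19/530)
j=8 picked index 7: u0 ∈ [-17/265, 18/265)
j=9 picked index 8: u0 ∈ [-17/530, 1/10)
intersection: [2/265, 3/106)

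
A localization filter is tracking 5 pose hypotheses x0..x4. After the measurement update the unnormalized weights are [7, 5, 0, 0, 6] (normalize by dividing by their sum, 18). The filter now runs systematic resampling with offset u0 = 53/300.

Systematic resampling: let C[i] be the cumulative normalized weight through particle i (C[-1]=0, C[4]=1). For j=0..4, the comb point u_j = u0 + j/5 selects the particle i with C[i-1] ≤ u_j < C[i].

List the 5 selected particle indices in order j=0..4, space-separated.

C = [7/18, 2/3, 2/3, 2/3, 1]
j=0: u_0=53/300 ∈ [0, 7/18) → index 0
j=1: u_1=113/300 ∈ [0, 7/18) → index 0
j=2: u_2=173/300 ∈ [7/18, 2/3) → index 1
j=3: u_3=233/300 ∈ [2/3, 1) → index 4
j=4: u_4=293/300 ∈ [2/3, 1) → index 4

0 0 1 4 4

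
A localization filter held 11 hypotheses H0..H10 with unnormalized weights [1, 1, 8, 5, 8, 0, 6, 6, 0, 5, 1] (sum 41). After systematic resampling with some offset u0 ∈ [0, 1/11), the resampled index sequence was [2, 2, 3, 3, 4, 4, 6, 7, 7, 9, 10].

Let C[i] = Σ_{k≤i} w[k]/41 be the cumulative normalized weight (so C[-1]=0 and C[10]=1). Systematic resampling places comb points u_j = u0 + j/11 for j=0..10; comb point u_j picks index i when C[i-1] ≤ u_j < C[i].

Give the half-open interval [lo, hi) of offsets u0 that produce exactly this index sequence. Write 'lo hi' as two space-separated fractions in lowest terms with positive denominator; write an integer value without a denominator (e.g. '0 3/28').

32/451 1/11

C = [1/41, 2/41, 10/41, 15/41, 23/41, 23/41, 29/41, 35/41, 35/41, 40/41, 1]
j=0 picked index 2: u0 ∈ [2/41, 10/41)
j=1 picked index 2: u0 ∈ [-19/451, 69/451)
j=2 picked index 3: u0 ∈ [28/451, 83/451)
j=3 picked index 3: u0 ∈ [-13/451, 42/451)
j=4 picked index 4: u0 ∈ [1/451, 89/451)
j=5 picked index 4: u0 ∈ [-40/451, 48/451)
j=6 picked index 6: u0 ∈ [7/451, 73/451)
j=7 picked index 7: u0 ∈ [32/451, 98/451)
j=8 picked index 7: u0 ∈ [-9/451, 57/451)
j=9 picked index 9: u0 ∈ [16/451, 71/451)
j=10 picked index 10: u0 ∈ [30/451, 1/11)
intersection: [32/451, 1/11)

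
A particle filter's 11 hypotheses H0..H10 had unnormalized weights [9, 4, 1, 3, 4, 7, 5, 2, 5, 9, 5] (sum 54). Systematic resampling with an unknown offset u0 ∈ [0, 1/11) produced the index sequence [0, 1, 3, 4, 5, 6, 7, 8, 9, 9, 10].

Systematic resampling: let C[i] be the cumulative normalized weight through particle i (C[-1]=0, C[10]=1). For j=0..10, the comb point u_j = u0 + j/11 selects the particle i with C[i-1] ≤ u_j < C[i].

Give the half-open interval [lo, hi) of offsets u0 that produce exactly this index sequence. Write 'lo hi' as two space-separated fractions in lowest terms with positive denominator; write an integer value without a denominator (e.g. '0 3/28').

23/297 53/594

C = [1/6, 13/54, 7/27, 17/54, 7/18, 14/27, 11/18, 35/54, 20/27, 49/54, 1]
j=0 picked index 0: u0 ∈ [0, 1/6)
j=1 picked index 1: u0 ∈ [5/66, 89/594)
j=2 picked index 3: u0 ∈ [23/297, 79/594)
j=3 picked index 4: u0 ∈ [25/594, 23/198)
j=4 picked index 5: u0 ∈ [5/198, 46/297)
j=5 picked index 6: u0 ∈ [19/297, 31/198)
j=6 picked index 7: u0 ∈ [13/198, 61/594)
j=7 picked index 8: u0 ∈ [7/594, 31/297)
j=8 picked index 9: u0 ∈ [4/297, 107/594)
j=9 picked index 9: u0 ∈ [-23/297, 53/594)
j=10 picked index 10: u0 ∈ [-1/594, 1/11)
intersection: [23/297, 53/594)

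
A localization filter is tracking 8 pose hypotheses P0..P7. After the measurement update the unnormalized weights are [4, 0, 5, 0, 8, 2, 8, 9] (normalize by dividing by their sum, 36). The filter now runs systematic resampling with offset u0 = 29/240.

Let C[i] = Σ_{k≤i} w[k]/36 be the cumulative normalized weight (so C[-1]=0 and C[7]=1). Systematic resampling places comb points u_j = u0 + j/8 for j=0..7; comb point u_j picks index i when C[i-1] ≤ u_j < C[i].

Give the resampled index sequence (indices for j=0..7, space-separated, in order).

2 2 4 5 6 6 7 7

C = [1/9, 1/9, 1/4, 1/4, 17/36, 19/36, 3/4, 1]
j=0: u_0=29/240 ∈ [1/9, 1/4) → index 2
j=1: u_1=59/240 ∈ [1/9, 1/4) → index 2
j=2: u_2=89/240 ∈ [1/4, 17/36) → index 4
j=3: u_3=119/240 ∈ [17/36, 19/36) → index 5
j=4: u_4=149/240 ∈ [19/36, 3/4) → index 6
j=5: u_5=179/240 ∈ [19/36, 3/4) → index 6
j=6: u_6=209/240 ∈ [3/4, 1) → index 7
j=7: u_7=239/240 ∈ [3/4, 1) → index 7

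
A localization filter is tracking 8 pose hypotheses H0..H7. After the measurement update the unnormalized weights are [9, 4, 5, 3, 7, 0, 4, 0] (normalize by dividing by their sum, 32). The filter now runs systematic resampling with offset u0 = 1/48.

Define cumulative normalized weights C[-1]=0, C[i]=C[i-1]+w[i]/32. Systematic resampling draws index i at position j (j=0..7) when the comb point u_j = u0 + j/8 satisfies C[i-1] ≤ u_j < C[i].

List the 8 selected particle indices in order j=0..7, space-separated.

C = [9/32, 13/32, 9/16, 21/32, 7/8, 7/8, 1, 1]
j=0: u_0=1/48 ∈ [0, 9/32) → index 0
j=1: u_1=7/48 ∈ [0, 9/32) → index 0
j=2: u_2=13/48 ∈ [0, 9/32) → index 0
j=3: u_3=19/48 ∈ [9/32, 13/32) → index 1
j=4: u_4=25/48 ∈ [13/32, 9/16) → index 2
j=5: u_5=31/48 ∈ [9/16, 21/32) → index 3
j=6: u_6=37/48 ∈ [21/32, 7/8) → index 4
j=7: u_7=43/48 ∈ [7/8, 1) → index 6

0 0 0 1 2 3 4 6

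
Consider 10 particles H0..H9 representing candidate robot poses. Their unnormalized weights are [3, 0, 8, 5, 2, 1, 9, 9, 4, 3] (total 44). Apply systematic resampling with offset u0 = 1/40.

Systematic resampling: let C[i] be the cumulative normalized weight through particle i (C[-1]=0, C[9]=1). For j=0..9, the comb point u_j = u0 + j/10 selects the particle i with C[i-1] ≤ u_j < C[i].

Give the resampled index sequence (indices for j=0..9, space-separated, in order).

C = [3/44, 3/44, 1/4, 4/11, 9/22, 19/44, 7/11, 37/44, 41/44, 1]
j=0: u_0=1/40 ∈ [0, 3/44) → index 0
j=1: u_1=1/8 ∈ [3/44, 1/4) → index 2
j=2: u_2=9/40 ∈ [3/44, 1/4) → index 2
j=3: u_3=13/40 ∈ [1/4, 4/11) → index 3
j=4: u_4=17/40 ∈ [9/22, 19/44) → index 5
j=5: u_5=21/40 ∈ [19/44, 7/11) → index 6
j=6: u_6=5/8 ∈ [19/44, 7/11) → index 6
j=7: u_7=29/40 ∈ [7/11, 37/44) → index 7
j=8: u_8=33/40 ∈ [7/11, 37/44) → index 7
j=9: u_9=37/40 ∈ [37/44, 41/44) → index 8

0 2 2 3 5 6 6 7 7 8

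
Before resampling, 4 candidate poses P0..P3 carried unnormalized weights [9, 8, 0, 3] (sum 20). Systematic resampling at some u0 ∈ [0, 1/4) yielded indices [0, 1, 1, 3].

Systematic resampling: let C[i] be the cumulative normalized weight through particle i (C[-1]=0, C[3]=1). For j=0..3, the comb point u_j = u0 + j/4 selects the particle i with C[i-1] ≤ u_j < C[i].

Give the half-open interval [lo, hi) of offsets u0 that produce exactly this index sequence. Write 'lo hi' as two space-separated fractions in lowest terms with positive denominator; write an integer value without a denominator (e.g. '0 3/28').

1/5 1/4

C = [9/20, 17/20, 17/20, 1]
j=0 picked index 0: u0 ∈ [0, 9/20)
j=1 picked index 1: u0 ∈ [1/5, 3/5)
j=2 picked index 1: u0 ∈ [-1/20, 7/20)
j=3 picked index 3: u0 ∈ [1/10, 1/4)
intersection: [1/5, 1/4)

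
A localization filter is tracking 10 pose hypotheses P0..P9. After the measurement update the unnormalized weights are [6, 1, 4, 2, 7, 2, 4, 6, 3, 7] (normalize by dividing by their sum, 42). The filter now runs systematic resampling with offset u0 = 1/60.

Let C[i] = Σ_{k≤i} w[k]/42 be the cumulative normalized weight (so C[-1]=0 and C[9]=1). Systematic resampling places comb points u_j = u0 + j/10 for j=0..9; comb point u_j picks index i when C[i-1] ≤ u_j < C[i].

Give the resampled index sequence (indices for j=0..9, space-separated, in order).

0 0 2 4 4 5 6 7 8 9

C = [1/7, 1/6, 11/42, 13/42, 10/21, 11/21, 13/21, 16/21, 5/6, 1]
j=0: u_0=1/60 ∈ [0, 1/7) → index 0
j=1: u_1=7/60 ∈ [0, 1/7) → index 0
j=2: u_2=13/60 ∈ [1/6, 11/42) → index 2
j=3: u_3=19/60 ∈ [13/42, 10/21) → index 4
j=4: u_4=5/12 ∈ [13/42, 10/21) → index 4
j=5: u_5=31/60 ∈ [10/21, 11/21) → index 5
j=6: u_6=37/60 ∈ [11/21, 13/21) → index 6
j=7: u_7=43/60 ∈ [13/21, 16/21) → index 7
j=8: u_8=49/60 ∈ [16/21, 5/6) → index 8
j=9: u_9=11/12 ∈ [5/6, 1) → index 9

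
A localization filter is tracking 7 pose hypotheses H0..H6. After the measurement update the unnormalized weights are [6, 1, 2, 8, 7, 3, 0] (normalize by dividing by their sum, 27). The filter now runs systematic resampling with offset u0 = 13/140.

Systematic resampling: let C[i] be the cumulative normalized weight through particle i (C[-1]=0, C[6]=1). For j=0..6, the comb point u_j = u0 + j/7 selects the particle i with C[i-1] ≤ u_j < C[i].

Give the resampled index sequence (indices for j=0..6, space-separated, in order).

C = [2/9, 7/27, 1/3, 17/27, 8/9, 1, 1]
j=0: u_0=13/140 ∈ [0, 2/9) → index 0
j=1: u_1=33/140 ∈ [2/9, 7/27) → index 1
j=2: u_2=53/140 ∈ [1/3, 17/27) → index 3
j=3: u_3=73/140 ∈ [1/3, 17/27) → index 3
j=4: u_4=93/140 ∈ [17/27, 8/9) → index 4
j=5: u_5=113/140 ∈ [17/27, 8/9) → index 4
j=6: u_6=19/20 ∈ [8/9, 1) → index 5

0 1 3 3 4 4 5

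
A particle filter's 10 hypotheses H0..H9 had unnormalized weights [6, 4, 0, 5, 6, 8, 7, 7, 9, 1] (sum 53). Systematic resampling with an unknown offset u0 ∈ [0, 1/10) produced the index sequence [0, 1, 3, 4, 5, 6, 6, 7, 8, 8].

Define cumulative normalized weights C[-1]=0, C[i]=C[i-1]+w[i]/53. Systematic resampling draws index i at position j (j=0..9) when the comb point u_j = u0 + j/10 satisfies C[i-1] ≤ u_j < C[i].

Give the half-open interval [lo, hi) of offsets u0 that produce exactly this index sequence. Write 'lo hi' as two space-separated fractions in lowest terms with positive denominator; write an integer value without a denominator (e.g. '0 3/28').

5/106 21/265

C = [6/53, 10/53, 10/53, 15/53, 21/53, 29/53, 36/53, 43/53, 52/53, 1]
j=0 picked index 0: u0 ∈ [0, 6/53)
j=1 picked index 1: u0 ∈ [7/530, 47/530)
j=2 picked index 3: u0 ∈ [-3/265, 22/265)
j=3 picked index 4: u0 ∈ [-9/530, 51/530)
j=4 picked index 5: u0 ∈ [-1/265, 39/265)
j=5 picked index 6: u0 ∈ [5/106, 19/106)
j=6 picked index 6: u0 ∈ [-14/265, 21/265)
j=7 picked index 7: u0 ∈ [-11/530, 59/530)
j=8 picked index 8: u0 ∈ [3/265, 48/265)
j=9 picked index 8: u0 ∈ [-47/530, 43/530)
intersection: [5/106, 21/265)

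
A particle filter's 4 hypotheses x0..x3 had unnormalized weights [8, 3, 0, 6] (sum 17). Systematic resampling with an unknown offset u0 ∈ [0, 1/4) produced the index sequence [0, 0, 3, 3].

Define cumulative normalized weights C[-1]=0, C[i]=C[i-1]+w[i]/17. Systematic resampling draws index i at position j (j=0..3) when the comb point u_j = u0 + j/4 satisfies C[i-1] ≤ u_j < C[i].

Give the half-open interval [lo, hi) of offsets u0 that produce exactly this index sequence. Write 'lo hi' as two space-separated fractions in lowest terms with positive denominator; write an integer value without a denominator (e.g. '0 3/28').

C = [8/17, 11/17, 11/17, 1]
j=0 picked index 0: u0 ∈ [0, 8/17)
j=1 picked index 0: u0 ∈ [-1/4, 15/68)
j=2 picked index 3: u0 ∈ [5/34, 1/2)
j=3 picked index 3: u0 ∈ [-7/68, 1/4)
intersection: [5/34, 15/68)

5/34 15/68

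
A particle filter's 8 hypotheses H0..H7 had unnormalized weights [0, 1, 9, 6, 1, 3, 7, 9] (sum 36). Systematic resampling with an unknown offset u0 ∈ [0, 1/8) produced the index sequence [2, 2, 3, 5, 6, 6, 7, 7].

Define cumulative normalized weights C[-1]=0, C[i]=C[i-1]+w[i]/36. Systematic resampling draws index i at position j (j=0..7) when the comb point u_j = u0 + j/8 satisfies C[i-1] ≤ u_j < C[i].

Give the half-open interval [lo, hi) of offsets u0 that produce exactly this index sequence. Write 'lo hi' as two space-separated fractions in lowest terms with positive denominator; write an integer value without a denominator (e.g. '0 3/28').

C = [0, 1/36, 5/18, 4/9, 17/36, 5/9, 3/4, 1]
j=0 picked index 2: u0 ∈ [1/36, 5/18)
j=1 picked index 2: u0 ∈ [-7/72, 11/72)
j=2 picked index 3: u0 ∈ [1/36, 7/36)
j=3 picked index 5: u0 ∈ [7/72, 13/72)
j=4 picked index 6: u0 ∈ [1/18, 1/4)
j=5 picked index 6: u0 ∈ [-5/72, 1/8)
j=6 picked index 7: u0 ∈ [0, 1/4)
j=7 picked index 7: u0 ∈ [-1/8, 1/8)
intersection: [7/72, 1/8)

7/72 1/8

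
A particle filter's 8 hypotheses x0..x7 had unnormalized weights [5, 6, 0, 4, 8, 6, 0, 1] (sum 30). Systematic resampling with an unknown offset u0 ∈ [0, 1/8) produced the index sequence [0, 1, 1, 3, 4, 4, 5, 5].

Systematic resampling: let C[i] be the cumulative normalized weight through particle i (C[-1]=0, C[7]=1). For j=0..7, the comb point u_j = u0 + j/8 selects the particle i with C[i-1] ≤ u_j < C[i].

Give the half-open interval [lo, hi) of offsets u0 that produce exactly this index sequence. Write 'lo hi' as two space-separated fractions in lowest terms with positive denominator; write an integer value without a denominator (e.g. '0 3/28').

1/24 11/120

C = [1/6, 11/30, 11/30, 1/2, 23/30, 29/30, 29/30, 1]
j=0 picked index 0: u0 ∈ [0, 1/6)
j=1 picked index 1: u0 ∈ [1/24, 29/120)
j=2 picked index 1: u0 ∈ [-1/12, 7/60)
j=3 picked index 3: u0 ∈ [-1/120, 1/8)
j=4 picked index 4: u0 ∈ [0, 4/15)
j=5 picked index 4: u0 ∈ [-1/8, 17/120)
j=6 picked index 5: u0 ∈ [1/60, 13/60)
j=7 picked index 5: u0 ∈ [-13/120, 11/120)
intersection: [1/24, 11/120)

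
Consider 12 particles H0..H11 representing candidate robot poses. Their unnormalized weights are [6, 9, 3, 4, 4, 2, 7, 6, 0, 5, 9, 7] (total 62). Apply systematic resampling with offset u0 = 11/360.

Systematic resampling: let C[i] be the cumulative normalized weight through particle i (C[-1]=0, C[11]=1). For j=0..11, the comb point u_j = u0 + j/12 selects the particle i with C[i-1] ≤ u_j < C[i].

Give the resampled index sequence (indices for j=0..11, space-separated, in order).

0 1 1 2 4 5 6 7 9 10 10 11

C = [3/31, 15/62, 9/31, 11/31, 13/31, 14/31, 35/62, 41/62, 41/62, 23/31, 55/62, 1]
j=0: u_0=11/360 ∈ [0, 3/31) → index 0
j=1: u_1=41/360 ∈ [3/31, 15/62) → index 1
j=2: u_2=71/360 ∈ [3/31, 15/62) → index 1
j=3: u_3=101/360 ∈ [15/62, 9/31) → index 2
j=4: u_4=131/360 ∈ [11/31, 13/31) → index 4
j=5: u_5=161/360 ∈ [13/31, 14/31) → index 5
j=6: u_6=191/360 ∈ [14/31, 35/62) → index 6
j=7: u_7=221/360 ∈ [35/62, 41/62) → index 7
j=8: u_8=251/360 ∈ [41/62, 23/31) → index 9
j=9: u_9=281/360 ∈ [23/31, 55/62) → index 10
j=10: u_10=311/360 ∈ [23/31, 55/62) → index 10
j=11: u_11=341/360 ∈ [55/62, 1) → index 11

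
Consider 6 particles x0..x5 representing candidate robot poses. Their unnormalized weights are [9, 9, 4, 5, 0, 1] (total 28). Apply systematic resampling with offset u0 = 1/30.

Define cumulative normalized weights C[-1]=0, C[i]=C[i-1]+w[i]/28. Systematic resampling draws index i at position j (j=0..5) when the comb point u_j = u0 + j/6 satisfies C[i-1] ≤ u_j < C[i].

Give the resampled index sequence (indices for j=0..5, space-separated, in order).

0 0 1 1 2 3

C = [9/28, 9/14, 11/14, 27/28, 27/28, 1]
j=0: u_0=1/30 ∈ [0, 9/28) → index 0
j=1: u_1=1/5 ∈ [0, 9/28) → index 0
j=2: u_2=11/30 ∈ [9/28, 9/14) → index 1
j=3: u_3=8/15 ∈ [9/28, 9/14) → index 1
j=4: u_4=7/10 ∈ [9/14, 11/14) → index 2
j=5: u_5=13/15 ∈ [11/14, 27/28) → index 3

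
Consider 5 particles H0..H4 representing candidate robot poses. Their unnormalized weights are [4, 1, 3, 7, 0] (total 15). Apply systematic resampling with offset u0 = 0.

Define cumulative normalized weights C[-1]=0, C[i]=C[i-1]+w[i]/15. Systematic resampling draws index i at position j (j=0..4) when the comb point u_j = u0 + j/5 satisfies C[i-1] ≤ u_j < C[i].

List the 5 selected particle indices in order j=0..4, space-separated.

C = [4/15, 1/3, 8/15, 1, 1]
j=0: u_0=0 ∈ [0, 4/15) → index 0
j=1: u_1=1/5 ∈ [0, 4/15) → index 0
j=2: u_2=2/5 ∈ [1/3, 8/15) → index 2
j=3: u_3=3/5 ∈ [8/15, 1) → index 3
j=4: u_4=4/5 ∈ [8/15, 1) → index 3

0 0 2 3 3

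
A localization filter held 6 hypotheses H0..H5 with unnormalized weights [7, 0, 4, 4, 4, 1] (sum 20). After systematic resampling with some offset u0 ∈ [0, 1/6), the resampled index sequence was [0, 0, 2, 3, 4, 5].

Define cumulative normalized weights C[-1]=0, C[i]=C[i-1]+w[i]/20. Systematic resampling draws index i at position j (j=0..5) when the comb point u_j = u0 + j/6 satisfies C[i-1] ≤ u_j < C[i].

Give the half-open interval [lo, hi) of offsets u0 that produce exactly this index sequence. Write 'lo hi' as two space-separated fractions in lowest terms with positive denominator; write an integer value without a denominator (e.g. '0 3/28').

C = [7/20, 7/20, 11/20, 3/4, 19/20, 1]
j=0 picked index 0: u0 ∈ [0, 7/20)
j=1 picked index 0: u0 ∈ [-1/6, 11/60)
j=2 picked index 2: u0 ∈ [1/60, 13/60)
j=3 picked index 3: u0 ∈ [1/20, 1/4)
j=4 picked index 4: u0 ∈ [1/12, 17/60)
j=5 picked index 5: u0 ∈ [7/60, 1/6)
intersection: [7/60, 1/6)

7/60 1/6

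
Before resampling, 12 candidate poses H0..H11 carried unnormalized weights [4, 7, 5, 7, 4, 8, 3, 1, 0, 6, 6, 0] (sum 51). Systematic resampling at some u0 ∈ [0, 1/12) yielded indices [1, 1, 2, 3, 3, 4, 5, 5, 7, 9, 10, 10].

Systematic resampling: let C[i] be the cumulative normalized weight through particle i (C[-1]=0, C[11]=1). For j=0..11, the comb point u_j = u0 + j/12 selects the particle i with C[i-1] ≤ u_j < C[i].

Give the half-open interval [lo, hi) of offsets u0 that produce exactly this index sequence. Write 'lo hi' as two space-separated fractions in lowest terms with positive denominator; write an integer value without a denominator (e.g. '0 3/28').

4/51 1/12

C = [4/51, 11/51, 16/51, 23/51, 9/17, 35/51, 38/51, 13/17, 13/17, 15/17, 1, 1]
j=0 picked index 1: u0 ∈ [4/51, 11/51)
j=1 picked index 1: u0 ∈ [-1/204, 9/68)
j=2 picked index 2: u0 ∈ [5/102, 5/34)
j=3 picked index 3: u0 ∈ [13/204, 41/204)
j=4 picked index 3: u0 ∈ [-1/51, 2/17)
j=5 picked index 4: u0 ∈ [7/204, 23/204)
j=6 picked index 5: u0 ∈ [1/34, 19/102)
j=7 picked index 5: u0 ∈ [-11/204, 7/68)
j=8 picked index 7: u0 ∈ [4/51, 5/51)
j=9 picked index 9: u0 ∈ [1/68, 9/68)
j=10 picked index 10: u0 ∈ [5/102, 1/6)
j=11 picked index 10: u0 ∈ [-7/204, 1/12)
intersection: [4/51, 1/12)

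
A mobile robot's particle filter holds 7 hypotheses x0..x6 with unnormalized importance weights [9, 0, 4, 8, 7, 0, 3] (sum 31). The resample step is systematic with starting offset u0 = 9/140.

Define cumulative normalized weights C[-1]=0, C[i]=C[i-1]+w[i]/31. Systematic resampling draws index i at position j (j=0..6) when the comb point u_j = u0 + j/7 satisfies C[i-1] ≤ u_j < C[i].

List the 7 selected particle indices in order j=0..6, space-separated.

C = [9/31, 9/31, 13/31, 21/31, 28/31, 28/31, 1]
j=0: u_0=9/140 ∈ [0, 9/31) → index 0
j=1: u_1=29/140 ∈ [0, 9/31) → index 0
j=2: u_2=7/20 ∈ [9/31, 13/31) → index 2
j=3: u_3=69/140 ∈ [13/31, 21/31) → index 3
j=4: u_4=89/140 ∈ [13/31, 21/31) → index 3
j=5: u_5=109/140 ∈ [21/31, 28/31) → index 4
j=6: u_6=129/140 ∈ [28/31, 1) → index 6

0 0 2 3 3 4 6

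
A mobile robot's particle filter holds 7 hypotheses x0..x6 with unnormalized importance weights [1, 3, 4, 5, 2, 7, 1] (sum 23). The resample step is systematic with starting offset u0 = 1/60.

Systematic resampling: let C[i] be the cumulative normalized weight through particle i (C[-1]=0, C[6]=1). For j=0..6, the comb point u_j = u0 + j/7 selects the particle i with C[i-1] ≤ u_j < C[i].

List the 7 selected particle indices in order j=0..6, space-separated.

C = [1/23, 4/23, 8/23, 13/23, 15/23, 22/23, 1]
j=0: u_0=1/60 ∈ [0, 1/23) → index 0
j=1: u_1=67/420 ∈ [1/23, 4/23) → index 1
j=2: u_2=127/420 ∈ [4/23, 8/23) → index 2
j=3: u_3=187/420 ∈ [8/23, 13/23) → index 3
j=4: u_4=247/420 ∈ [13/23, 15/23) → index 4
j=5: u_5=307/420 ∈ [15/23, 22/23) → index 5
j=6: u_6=367/420 ∈ [15/23, 22/23) → index 5

0 1 2 3 4 5 5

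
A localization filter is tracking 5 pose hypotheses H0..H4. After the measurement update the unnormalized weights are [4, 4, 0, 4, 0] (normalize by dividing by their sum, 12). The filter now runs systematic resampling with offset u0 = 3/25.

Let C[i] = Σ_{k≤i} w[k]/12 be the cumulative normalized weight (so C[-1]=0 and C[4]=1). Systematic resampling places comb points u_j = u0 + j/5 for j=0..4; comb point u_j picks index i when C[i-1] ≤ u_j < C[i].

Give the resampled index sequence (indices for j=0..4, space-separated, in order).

0 0 1 3 3

C = [1/3, 2/3, 2/3, 1, 1]
j=0: u_0=3/25 ∈ [0, 1/3) → index 0
j=1: u_1=8/25 ∈ [0, 1/3) → index 0
j=2: u_2=13/25 ∈ [1/3, 2/3) → index 1
j=3: u_3=18/25 ∈ [2/3, 1) → index 3
j=4: u_4=23/25 ∈ [2/3, 1) → index 3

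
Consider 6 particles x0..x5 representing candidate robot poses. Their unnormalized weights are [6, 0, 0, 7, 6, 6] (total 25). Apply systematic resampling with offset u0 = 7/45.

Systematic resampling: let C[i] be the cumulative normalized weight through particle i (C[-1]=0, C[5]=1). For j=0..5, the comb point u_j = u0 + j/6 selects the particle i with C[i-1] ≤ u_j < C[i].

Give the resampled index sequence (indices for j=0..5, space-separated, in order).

C = [6/25, 6/25, 6/25, 13/25, 19/25, 1]
j=0: u_0=7/45 ∈ [0, 6/25) → index 0
j=1: u_1=29/90 ∈ [6/25, 13/25) → index 3
j=2: u_2=22/45 ∈ [6/25, 13/25) → index 3
j=3: u_3=59/90 ∈ [13/25, 19/25) → index 4
j=4: u_4=37/45 ∈ [19/25, 1) → index 5
j=5: u_5=89/90 ∈ [19/25, 1) → index 5

0 3 3 4 5 5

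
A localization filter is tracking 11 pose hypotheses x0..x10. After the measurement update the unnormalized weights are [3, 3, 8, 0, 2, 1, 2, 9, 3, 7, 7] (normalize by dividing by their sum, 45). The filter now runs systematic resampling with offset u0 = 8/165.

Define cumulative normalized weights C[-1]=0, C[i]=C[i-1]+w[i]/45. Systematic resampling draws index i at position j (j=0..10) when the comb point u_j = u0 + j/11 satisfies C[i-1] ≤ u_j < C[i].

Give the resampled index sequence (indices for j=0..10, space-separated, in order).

C = [1/15, 2/15, 14/45, 14/45, 16/45, 17/45, 19/45, 28/45, 31/45, 38/45, 1]
j=0: u_0=8/165 ∈ [0, 1/15) → index 0
j=1: u_1=23/165 ∈ [2/15, 14/45) → index 2
j=2: u_2=38/165 ∈ [2/15, 14/45) → index 2
j=3: u_3=53/165 ∈ [14/45, 16/45) → index 4
j=4: u_4=68/165 ∈ [17/45, 19/45) → index 6
j=5: u_5=83/165 ∈ [19/45, 28/45) → index 7
j=6: u_6=98/165 ∈ [19/45, 28/45) → index 7
j=7: u_7=113/165 ∈ [28/45, 31/45) → index 8
j=8: u_8=128/165 ∈ [31/45, 38/45) → index 9
j=9: u_9=13/15 ∈ [38/45, 1) → index 10
j=10: u_10=158/165 ∈ [38/45, 1) → index 10

0 2 2 4 6 7 7 8 9 10 10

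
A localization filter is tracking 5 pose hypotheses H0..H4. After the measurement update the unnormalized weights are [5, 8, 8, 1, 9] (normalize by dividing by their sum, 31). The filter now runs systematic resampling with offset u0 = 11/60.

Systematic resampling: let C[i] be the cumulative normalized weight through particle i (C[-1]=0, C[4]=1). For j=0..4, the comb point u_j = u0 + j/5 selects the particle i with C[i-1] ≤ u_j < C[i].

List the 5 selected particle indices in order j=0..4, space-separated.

1 1 2 4 4

C = [5/31, 13/31, 21/31, 22/31, 1]
j=0: u_0=11/60 ∈ [5/31, 13/31) → index 1
j=1: u_1=23/60 ∈ [5/31, 13/31) → index 1
j=2: u_2=7/12 ∈ [13/31, 21/31) → index 2
j=3: u_3=47/60 ∈ [22/31, 1) → index 4
j=4: u_4=59/60 ∈ [22/31, 1) → index 4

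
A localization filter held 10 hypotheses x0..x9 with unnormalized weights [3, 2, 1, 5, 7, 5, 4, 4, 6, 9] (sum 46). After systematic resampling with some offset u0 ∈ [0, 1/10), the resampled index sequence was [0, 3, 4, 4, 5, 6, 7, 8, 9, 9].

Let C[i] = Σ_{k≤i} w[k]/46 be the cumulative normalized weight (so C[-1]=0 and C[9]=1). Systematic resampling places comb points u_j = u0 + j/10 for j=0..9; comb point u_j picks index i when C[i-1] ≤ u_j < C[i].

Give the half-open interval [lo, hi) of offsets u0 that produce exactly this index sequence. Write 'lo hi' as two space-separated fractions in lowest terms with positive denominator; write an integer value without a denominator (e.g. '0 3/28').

9/230 3/46

C = [3/46, 5/46, 3/23, 11/46, 9/23, 1/2, 27/46, 31/46, 37/46, 1]
j=0 picked index 0: u0 ∈ [0, 3/46)
j=1 picked index 3: u0 ∈ [7/230, 16/115)
j=2 picked index 4: u0 ∈ [9/230, 22/115)
j=3 picked index 4: u0 ∈ [-7/115, 21/230)
j=4 picked index 5: u0 ∈ [-1/115, 1/10)
j=5 picked index 6: u0 ∈ [0, 2/23)
j=6 picked index 7: u0 ∈ [-3/230, 17/230)
j=7 picked index 8: u0 ∈ [-3/115, 12/115)
j=8 picked index 9: u0 ∈ [1/230, 1/5)
j=9 picked index 9: u0 ∈ [-11/115, 1/10)
intersection: [9/230, 3/46)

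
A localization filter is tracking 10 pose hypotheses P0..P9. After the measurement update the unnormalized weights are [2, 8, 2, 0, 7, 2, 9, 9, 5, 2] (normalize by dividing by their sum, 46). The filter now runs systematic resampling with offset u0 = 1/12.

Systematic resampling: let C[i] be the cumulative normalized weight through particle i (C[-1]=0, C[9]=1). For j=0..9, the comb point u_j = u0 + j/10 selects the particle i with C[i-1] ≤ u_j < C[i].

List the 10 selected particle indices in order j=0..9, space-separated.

1 1 4 4 6 6 7 7 8 9

C = [1/23, 5/23, 6/23, 6/23, 19/46, 21/46, 15/23, 39/46, 22/23, 1]
j=0: u_0=1/12 ∈ [1/23, 5/23) → index 1
j=1: u_1=11/60 ∈ [1/23, 5/23) → index 1
j=2: u_2=17/60 ∈ [6/23, 19/46) → index 4
j=3: u_3=23/60 ∈ [6/23, 19/46) → index 4
j=4: u_4=29/60 ∈ [21/46, 15/23) → index 6
j=5: u_5=7/12 ∈ [21/46, 15/23) → index 6
j=6: u_6=41/60 ∈ [15/23, 39/46) → index 7
j=7: u_7=47/60 ∈ [15/23, 39/46) → index 7
j=8: u_8=53/60 ∈ [39/46, 22/23) → index 8
j=9: u_9=59/60 ∈ [22/23, 1) → index 9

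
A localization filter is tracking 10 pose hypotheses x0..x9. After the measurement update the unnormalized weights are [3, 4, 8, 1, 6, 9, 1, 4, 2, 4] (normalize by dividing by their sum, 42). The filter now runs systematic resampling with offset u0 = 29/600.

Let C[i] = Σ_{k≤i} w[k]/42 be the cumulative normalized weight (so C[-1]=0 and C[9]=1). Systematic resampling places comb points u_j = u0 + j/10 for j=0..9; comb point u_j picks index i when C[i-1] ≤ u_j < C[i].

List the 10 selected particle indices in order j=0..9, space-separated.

0 1 2 2 4 5 5 6 7 9

C = [1/14, 1/6, 5/14, 8/21, 11/21, 31/42, 16/21, 6/7, 19/21, 1]
j=0: u_0=29/600 ∈ [0, 1/14) → index 0
j=1: u_1=89/600 ∈ [1/14, 1/6) → index 1
j=2: u_2=149/600 ∈ [1/6, 5/14) → index 2
j=3: u_3=209/600 ∈ [1/6, 5/14) → index 2
j=4: u_4=269/600 ∈ [8/21, 11/21) → index 4
j=5: u_5=329/600 ∈ [11/21, 31/42) → index 5
j=6: u_6=389/600 ∈ [11/21, 31/42) → index 5
j=7: u_7=449/600 ∈ [31/42, 16/21) → index 6
j=8: u_8=509/600 ∈ [16/21, 6/7) → index 7
j=9: u_9=569/600 ∈ [19/21, 1) → index 9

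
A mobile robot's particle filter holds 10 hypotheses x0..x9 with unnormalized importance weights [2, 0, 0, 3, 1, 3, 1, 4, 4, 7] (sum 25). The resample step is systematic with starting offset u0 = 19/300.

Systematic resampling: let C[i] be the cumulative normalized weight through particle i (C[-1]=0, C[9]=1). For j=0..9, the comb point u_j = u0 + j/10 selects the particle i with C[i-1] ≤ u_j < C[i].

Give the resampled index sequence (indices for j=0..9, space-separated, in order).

C = [2/25, 2/25, 2/25, 1/5, 6/25, 9/25, 2/5, 14/25, 18/25, 1]
j=0: u_0=19/300 ∈ [0, 2/25) → index 0
j=1: u_1=49/300 ∈ [2/25, 1/5) → index 3
j=2: u_2=79/300 ∈ [6/25, 9/25) → index 5
j=3: u_3=109/300 ∈ [9/25, 2/5) → index 6
j=4: u_4=139/300 ∈ [2/5, 14/25) → index 7
j=5: u_5=169/300 ∈ [14/25, 18/25) → index 8
j=6: u_6=199/300 ∈ [14/25, 18/25) → index 8
j=7: u_7=229/300 ∈ [18/25, 1) → index 9
j=8: u_8=259/300 ∈ [18/25, 1) → index 9
j=9: u_9=289/300 ∈ [18/25, 1) → index 9

0 3 5 6 7 8 8 9 9 9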